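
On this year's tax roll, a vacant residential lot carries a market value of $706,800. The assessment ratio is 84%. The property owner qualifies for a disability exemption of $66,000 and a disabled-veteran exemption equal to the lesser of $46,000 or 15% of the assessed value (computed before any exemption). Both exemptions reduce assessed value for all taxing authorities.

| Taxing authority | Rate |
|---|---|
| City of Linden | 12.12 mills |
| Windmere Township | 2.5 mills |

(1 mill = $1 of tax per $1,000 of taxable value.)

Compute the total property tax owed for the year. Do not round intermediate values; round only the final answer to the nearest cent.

Assessed value = $706,800 × 0.84 = $593,712
Disabled-veteran exemption = min($46,000, 15% × $593,712) = min($46,000, $89,056.8) = $46,000 (dollar cap binds)
Taxable value = $593,712 − $66,000 − $46,000 = $481,712
City of Linden: $481,712 × 0.01212 = $5,838.34944
Windmere Township: $481,712 × 0.0025 = $1,204.28
Total = $7,042.62944

$7,042.63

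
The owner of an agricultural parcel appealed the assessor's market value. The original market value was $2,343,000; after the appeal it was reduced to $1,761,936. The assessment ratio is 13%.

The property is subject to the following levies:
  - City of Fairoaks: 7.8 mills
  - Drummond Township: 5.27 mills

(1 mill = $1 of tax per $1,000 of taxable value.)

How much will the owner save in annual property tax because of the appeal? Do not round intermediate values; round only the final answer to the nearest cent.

$987.29

Old assessed value = $2,343,000 × 0.13 = $304,590
New assessed value = $1,761,936 × 0.13 = $229,051.68
Combined rate = 0.0078 + 0.00527 = 0.01307
Old tax = $304,590 × 0.01307 = $3,980.9913
New tax = $229,051.68 × 0.01307 = $2,993.7054576
Reduction = $3,980.9913 − $2,993.7054576 = $987.2858424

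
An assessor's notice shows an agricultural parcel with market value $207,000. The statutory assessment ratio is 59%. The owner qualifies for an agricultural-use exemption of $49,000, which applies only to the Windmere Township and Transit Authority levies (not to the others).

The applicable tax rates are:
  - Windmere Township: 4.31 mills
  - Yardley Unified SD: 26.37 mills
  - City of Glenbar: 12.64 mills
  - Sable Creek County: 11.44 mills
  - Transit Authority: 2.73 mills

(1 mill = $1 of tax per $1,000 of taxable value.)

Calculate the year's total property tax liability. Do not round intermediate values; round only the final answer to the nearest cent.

$6,676.29

Assessed value = $207,000 × 0.59 = $122,130
Windmere Township: ($122,130 − $49,000) × 0.00431 = $73,130 × 0.00431 = $315.1903
Yardley Unified SD: $122,130 × 0.02637 = $3,220.5681
City of Glenbar: $122,130 × 0.01264 = $1,543.7232
Sable Creek County: $122,130 × 0.01144 = $1,397.1672
Transit Authority: ($122,130 − $49,000) × 0.00273 = $73,130 × 0.00273 = $199.6449
Total = $6,676.2937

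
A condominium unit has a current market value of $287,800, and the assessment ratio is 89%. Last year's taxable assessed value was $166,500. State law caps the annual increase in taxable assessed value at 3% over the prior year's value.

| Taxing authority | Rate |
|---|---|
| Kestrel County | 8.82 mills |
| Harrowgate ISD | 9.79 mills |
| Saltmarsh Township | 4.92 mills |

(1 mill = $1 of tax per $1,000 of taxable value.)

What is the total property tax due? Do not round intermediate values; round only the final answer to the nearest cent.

$4,035.28

Uncapped assessed value = $287,800 × 0.89 = $256,142
Cap limit = $166,500 × 1.03 = $171,495
Taxable assessed value = min($256,142, $171,495) = $171,495 (cap binds)
Kestrel County: $171,495 × 0.00882 = $1,512.5859
Harrowgate ISD: $171,495 × 0.00979 = $1,678.93605
Saltmarsh Township: $171,495 × 0.00492 = $843.7554
Total = $4,035.27735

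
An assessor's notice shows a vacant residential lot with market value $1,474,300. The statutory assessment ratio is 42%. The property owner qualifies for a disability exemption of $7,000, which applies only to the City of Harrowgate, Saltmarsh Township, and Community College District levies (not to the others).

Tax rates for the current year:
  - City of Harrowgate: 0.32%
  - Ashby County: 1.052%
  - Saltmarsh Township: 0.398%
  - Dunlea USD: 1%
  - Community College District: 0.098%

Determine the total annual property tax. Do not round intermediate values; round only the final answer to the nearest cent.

Assessed value = $1,474,300 × 0.42 = $619,206
City of Harrowgate: ($619,206 − $7,000) × 0.0032 = $612,206 × 0.0032 = $1,959.0592
Ashby County: $619,206 × 0.01052 = $6,514.04712
Saltmarsh Township: ($619,206 − $7,000) × 0.00398 = $612,206 × 0.00398 = $2,436.57988
Dunlea USD: $619,206 × 0.01 = $6,192.06
Community College District: ($619,206 − $7,000) × 0.00098 = $612,206 × 0.00098 = $599.96188
Total = $17,701.70808

$17,701.71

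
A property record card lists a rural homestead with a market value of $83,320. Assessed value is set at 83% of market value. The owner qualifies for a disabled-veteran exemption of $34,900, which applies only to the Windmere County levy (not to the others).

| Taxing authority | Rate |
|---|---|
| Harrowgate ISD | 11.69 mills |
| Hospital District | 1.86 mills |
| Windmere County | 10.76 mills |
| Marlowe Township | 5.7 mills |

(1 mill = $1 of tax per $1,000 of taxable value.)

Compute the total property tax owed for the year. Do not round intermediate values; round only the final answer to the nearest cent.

$1,699.84

Assessed value = $83,320 × 0.83 = $69,155.6
Harrowgate ISD: $69,155.6 × 0.01169 = $808.428964
Hospital District: $69,155.6 × 0.00186 = $128.629416
Windmere County: ($69,155.6 − $34,900) × 0.01076 = $34,255.6 × 0.01076 = $368.590256
Marlowe Township: $69,155.6 × 0.0057 = $394.18692
Total = $1,699.835556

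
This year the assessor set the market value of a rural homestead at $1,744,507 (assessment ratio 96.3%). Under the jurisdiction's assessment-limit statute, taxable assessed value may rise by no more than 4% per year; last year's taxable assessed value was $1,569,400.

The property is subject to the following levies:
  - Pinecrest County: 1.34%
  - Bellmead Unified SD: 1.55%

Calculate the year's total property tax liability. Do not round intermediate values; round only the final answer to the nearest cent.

$47,169.89

Uncapped assessed value = $1,744,507 × 0.963 = $1,679,960.241
Cap limit = $1,569,400 × 1.04 = $1,632,176
Taxable assessed value = min($1,679,960.241, $1,632,176) = $1,632,176 (cap binds)
Pinecrest County: $1,632,176 × 0.0134 = $21,871.1584
Bellmead Unified SD: $1,632,176 × 0.0155 = $25,298.728
Total = $47,169.8864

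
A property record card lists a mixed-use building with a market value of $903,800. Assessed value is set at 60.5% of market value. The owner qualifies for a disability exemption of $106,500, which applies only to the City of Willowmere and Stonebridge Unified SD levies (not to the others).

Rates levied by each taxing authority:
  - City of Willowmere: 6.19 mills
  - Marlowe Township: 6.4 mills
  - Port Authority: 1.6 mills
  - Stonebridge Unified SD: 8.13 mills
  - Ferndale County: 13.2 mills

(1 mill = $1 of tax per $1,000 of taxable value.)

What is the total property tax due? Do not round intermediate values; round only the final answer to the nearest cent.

Assessed value = $903,800 × 0.605 = $546,799
City of Willowmere: ($546,799 − $106,500) × 0.00619 = $440,299 × 0.00619 = $2,725.45081
Marlowe Township: $546,799 × 0.0064 = $3,499.5136
Port Authority: $546,799 × 0.0016 = $874.8784
Stonebridge Unified SD: ($546,799 − $106,500) × 0.00813 = $440,299 × 0.00813 = $3,579.63087
Ferndale County: $546,799 × 0.0132 = $7,217.7468
Total = $17,897.22048

$17,897.22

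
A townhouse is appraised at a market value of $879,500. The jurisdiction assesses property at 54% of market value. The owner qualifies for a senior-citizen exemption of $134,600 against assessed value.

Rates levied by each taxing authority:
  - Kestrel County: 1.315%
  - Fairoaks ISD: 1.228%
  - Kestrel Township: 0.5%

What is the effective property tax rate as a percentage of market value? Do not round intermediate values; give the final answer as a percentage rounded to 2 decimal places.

1.18%

Assessed value = $879,500 × 0.54 = $474,930
Taxable value = $474,930 − $134,600 = $340,330
Kestrel County: $340,330 × 0.01315 = $4,475.3395
Fairoaks ISD: $340,330 × 0.01228 = $4,179.2524
Kestrel Township: $340,330 × 0.005 = $1,701.65
Total tax = $10,356.2419
Effective rate = $10,356.2419 ÷ $879,500 = 1.18% of market value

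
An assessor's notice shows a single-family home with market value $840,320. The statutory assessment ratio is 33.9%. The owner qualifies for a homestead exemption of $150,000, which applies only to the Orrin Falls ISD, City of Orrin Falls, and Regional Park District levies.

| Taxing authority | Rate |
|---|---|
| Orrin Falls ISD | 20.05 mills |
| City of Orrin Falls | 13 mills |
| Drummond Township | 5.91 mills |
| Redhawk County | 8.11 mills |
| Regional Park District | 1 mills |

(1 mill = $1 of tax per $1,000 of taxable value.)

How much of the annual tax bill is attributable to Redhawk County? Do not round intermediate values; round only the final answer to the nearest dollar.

Assessed value = $840,320 × 0.339 = $284,868.48
Redhawk County taxable value = $284,868.48 (exemption does not apply)
Redhawk County levy = $284,868.48 × 0.00811 = $2,310.2833728

$2,310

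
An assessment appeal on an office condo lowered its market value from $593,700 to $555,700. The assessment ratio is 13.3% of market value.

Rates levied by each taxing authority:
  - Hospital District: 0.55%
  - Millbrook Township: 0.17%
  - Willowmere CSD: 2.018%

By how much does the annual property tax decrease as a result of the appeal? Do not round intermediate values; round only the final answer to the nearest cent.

$138.38

Old assessed value = $593,700 × 0.133 = $78,962.1
New assessed value = $555,700 × 0.133 = $73,908.1
Combined rate = 0.0055 + 0.0017 + 0.02018 = 0.02738
Old tax = $78,962.1 × 0.02738 = $2,161.982298
New tax = $73,908.1 × 0.02738 = $2,023.603778
Reduction = $2,161.982298 − $2,023.603778 = $138.37852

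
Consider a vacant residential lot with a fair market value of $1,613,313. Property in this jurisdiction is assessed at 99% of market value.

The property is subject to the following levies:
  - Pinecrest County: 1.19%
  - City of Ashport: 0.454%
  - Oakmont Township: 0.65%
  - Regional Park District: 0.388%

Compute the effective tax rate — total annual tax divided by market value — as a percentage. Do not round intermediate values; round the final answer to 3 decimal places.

2.655%

Assessed value = $1,613,313 × 0.99 = $1,597,179.87
Pinecrest County: $1,597,179.87 × 0.0119 = $19,006.440453
City of Ashport: $1,597,179.87 × 0.00454 = $7,251.1966098
Oakmont Township: $1,597,179.87 × 0.0065 = $10,381.669155
Regional Park District: $1,597,179.87 × 0.00388 = $6,197.0578956
Total tax = $42,836.3641134
Effective rate = $42,836.3641134 ÷ $1,613,313 = 2.655% of market value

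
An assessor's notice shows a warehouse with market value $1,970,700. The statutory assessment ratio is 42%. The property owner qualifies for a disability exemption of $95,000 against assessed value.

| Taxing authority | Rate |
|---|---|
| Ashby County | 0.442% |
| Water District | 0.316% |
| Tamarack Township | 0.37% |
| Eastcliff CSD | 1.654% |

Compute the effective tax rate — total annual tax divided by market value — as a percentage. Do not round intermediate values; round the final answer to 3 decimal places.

1.034%

Assessed value = $1,970,700 × 0.42 = $827,694
Taxable value = $827,694 − $95,000 = $732,694
Ashby County: $732,694 × 0.00442 = $3,238.50748
Water District: $732,694 × 0.00316 = $2,315.31304
Tamarack Township: $732,694 × 0.0037 = $2,710.9678
Eastcliff CSD: $732,694 × 0.01654 = $12,118.75876
Total tax = $20,383.54708
Effective rate = $20,383.54708 ÷ $1,970,700 = 1.034% of market value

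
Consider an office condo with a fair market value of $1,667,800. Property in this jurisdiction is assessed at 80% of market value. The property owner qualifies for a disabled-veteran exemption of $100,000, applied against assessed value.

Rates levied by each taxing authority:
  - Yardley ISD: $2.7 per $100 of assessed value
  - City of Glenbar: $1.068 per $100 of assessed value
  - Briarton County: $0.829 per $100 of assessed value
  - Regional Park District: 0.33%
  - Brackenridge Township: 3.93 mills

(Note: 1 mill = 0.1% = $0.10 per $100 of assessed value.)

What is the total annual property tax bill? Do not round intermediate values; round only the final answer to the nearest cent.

$65,661.57

Assessed value = $1,667,800 × 0.8 = $1,334,240
Taxable value = $1,334,240 − $100,000 = $1,234,240
Yardley ISD: $1,234,240 × 0.027 = $33,324.48
City of Glenbar: $1,234,240 × 0.01068 = $13,181.6832
Briarton County: $1,234,240 × 0.00829 = $10,231.8496
Regional Park District: $1,234,240 × 0.0033 = $4,072.992
Brackenridge Township: $1,234,240 × 0.00393 = $4,850.5632
Total = $65,661.568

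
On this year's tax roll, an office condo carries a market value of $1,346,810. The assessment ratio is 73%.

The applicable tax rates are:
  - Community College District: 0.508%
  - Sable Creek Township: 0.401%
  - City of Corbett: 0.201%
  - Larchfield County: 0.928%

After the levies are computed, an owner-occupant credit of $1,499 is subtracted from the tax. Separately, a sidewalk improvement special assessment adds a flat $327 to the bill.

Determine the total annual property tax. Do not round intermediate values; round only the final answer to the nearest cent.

$18,865.03

Assessed value = $1,346,810 × 0.73 = $983,171.3
Community College District: $983,171.3 × 0.00508 = $4,994.510204
Sable Creek Township: $983,171.3 × 0.00401 = $3,942.516913
City of Corbett: $983,171.3 × 0.00201 = $1,976.174313
Larchfield County: $983,171.3 × 0.00928 = $9,123.829664
Levies subtotal = $20,037.031094
After credit = $20,037.031094 − $1,499 = $18,538.031094
Total = $18,538.031094 + $327 = $18,865.031094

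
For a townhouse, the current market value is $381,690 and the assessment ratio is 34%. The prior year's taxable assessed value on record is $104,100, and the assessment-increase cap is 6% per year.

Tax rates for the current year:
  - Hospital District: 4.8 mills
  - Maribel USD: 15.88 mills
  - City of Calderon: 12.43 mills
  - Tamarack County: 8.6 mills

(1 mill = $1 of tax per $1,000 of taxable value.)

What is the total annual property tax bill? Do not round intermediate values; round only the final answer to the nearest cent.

Uncapped assessed value = $381,690 × 0.34 = $129,774.6
Cap limit = $104,100 × 1.06 = $110,346
Taxable assessed value = min($129,774.6, $110,346) = $110,346 (cap binds)
Hospital District: $110,346 × 0.0048 = $529.6608
Maribel USD: $110,346 × 0.01588 = $1,752.29448
City of Calderon: $110,346 × 0.01243 = $1,371.60078
Tamarack County: $110,346 × 0.0086 = $948.9756
Total = $4,602.53166

$4,602.53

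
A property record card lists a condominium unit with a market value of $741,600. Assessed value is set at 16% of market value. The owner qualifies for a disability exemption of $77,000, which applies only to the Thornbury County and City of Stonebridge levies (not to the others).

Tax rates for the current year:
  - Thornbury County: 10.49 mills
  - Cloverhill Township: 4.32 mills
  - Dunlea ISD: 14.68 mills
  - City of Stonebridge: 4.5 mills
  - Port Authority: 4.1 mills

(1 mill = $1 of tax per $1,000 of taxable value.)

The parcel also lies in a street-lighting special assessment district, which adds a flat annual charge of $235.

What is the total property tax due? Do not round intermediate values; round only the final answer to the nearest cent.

Assessed value = $741,600 × 0.16 = $118,656
Thornbury County: ($118,656 − $77,000) × 0.01049 = $41,656 × 0.01049 = $436.97144
Cloverhill Township: $118,656 × 0.00432 = $512.59392
Dunlea ISD: $118,656 × 0.01468 = $1,741.87008
City of Stonebridge: ($118,656 − $77,000) × 0.0045 = $41,656 × 0.0045 = $187.452
Port Authority: $118,656 × 0.0041 = $486.4896
Levies subtotal = $3,365.37704
Total = $3,365.37704 + $235 = $3,600.37704

$3,600.38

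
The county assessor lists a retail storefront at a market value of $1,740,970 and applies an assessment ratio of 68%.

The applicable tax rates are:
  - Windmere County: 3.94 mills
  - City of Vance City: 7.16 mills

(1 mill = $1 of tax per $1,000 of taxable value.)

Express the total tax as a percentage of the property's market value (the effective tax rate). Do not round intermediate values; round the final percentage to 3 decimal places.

0.755%

Assessed value = $1,740,970 × 0.68 = $1,183,859.6
Windmere County: $1,183,859.6 × 0.00394 = $4,664.406824
City of Vance City: $1,183,859.6 × 0.00716 = $8,476.434736
Total tax = $13,140.84156
Effective rate = $13,140.84156 ÷ $1,740,970 = 0.755% of market value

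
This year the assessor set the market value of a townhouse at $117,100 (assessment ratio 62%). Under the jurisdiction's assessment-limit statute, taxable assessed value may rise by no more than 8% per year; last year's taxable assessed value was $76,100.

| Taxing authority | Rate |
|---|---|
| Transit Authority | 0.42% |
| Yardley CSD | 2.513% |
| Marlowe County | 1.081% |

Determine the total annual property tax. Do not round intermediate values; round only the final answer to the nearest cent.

Uncapped assessed value = $117,100 × 0.62 = $72,602
Cap limit = $76,100 × 1.08 = $82,188
Taxable assessed value = min($72,602, $82,188) = $72,602 (cap does not bind)
Transit Authority: $72,602 × 0.0042 = $304.9284
Yardley CSD: $72,602 × 0.02513 = $1,824.48826
Marlowe County: $72,602 × 0.01081 = $784.82762
Total = $2,914.24428

$2,914.24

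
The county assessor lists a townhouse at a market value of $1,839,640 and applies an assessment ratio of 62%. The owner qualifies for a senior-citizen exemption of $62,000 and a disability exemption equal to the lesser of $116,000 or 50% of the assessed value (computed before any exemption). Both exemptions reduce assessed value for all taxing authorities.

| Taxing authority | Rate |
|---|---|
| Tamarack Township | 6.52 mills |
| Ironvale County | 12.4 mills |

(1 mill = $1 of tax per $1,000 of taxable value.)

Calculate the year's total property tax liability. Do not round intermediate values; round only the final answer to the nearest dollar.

$18,212

Assessed value = $1,839,640 × 0.62 = $1,140,576.8
Disability exemption = min($116,000, 50% × $1,140,576.8) = min($116,000, $570,288.4) = $116,000 (dollar cap binds)
Taxable value = $1,140,576.8 − $62,000 − $116,000 = $962,576.8
Tamarack Township: $962,576.8 × 0.00652 = $6,276.000736
Ironvale County: $962,576.8 × 0.0124 = $11,935.95232
Total = $18,211.953056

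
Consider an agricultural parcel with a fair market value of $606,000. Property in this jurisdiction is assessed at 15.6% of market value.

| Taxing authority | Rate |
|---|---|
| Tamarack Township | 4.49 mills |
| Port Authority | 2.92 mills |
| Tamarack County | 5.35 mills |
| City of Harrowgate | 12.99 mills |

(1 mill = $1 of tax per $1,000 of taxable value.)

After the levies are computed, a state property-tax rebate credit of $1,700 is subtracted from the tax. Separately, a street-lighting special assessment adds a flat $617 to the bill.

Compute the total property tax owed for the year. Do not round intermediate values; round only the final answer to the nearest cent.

$1,351.30

Assessed value = $606,000 × 0.156 = $94,536
Tamarack Township: $94,536 × 0.00449 = $424.46664
Port Authority: $94,536 × 0.00292 = $276.04512
Tamarack County: $94,536 × 0.00535 = $505.7676
City of Harrowgate: $94,536 × 0.01299 = $1,228.02264
Levies subtotal = $2,434.302
After credit = $2,434.302 − $1,700 = $734.302
Total = $734.302 + $617 = $1,351.302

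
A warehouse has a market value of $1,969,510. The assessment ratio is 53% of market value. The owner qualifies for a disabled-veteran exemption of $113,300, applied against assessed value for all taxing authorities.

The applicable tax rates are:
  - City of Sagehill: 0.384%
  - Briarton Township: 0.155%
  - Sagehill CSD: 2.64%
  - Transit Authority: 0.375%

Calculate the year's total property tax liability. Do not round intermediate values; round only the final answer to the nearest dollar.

Assessed value = $1,969,510 × 0.53 = $1,043,840.3
Taxable value = $1,043,840.3 − $113,300 = $930,540.3
City of Sagehill: $930,540.3 × 0.00384 = $3,573.274752
Briarton Township: $930,540.3 × 0.00155 = $1,442.337465
Sagehill CSD: $930,540.3 × 0.0264 = $24,566.26392
Transit Authority: $930,540.3 × 0.00375 = $3,489.526125
Total = $3,573.274752 + $1,442.337465 + $24,566.26392 + $3,489.526125 = $33,071.402262

$33,071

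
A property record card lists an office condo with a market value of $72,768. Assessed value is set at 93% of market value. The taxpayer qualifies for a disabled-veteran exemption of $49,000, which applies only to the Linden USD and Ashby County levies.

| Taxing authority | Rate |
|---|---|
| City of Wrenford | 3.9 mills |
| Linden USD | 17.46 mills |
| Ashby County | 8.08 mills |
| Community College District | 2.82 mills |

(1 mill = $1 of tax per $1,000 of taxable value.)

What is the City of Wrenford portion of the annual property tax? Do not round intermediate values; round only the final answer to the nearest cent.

Assessed value = $72,768 × 0.93 = $67,674.24
City of Wrenford taxable value = $67,674.24 (exemption does not apply)
City of Wrenford levy = $67,674.24 × 0.0039 = $263.929536

$263.93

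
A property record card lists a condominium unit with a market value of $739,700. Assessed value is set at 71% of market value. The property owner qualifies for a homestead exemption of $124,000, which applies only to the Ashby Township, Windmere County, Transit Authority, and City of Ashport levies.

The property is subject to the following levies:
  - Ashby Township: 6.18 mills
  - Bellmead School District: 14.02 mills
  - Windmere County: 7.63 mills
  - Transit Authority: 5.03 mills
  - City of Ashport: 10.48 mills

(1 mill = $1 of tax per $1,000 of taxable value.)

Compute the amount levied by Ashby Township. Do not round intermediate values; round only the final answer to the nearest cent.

Assessed value = $739,700 × 0.71 = $525,187
Ashby Township taxable value = $525,187 − $124,000 = $401,187
Ashby Township levy = $401,187 × 0.00618 = $2,479.33566

$2,479.34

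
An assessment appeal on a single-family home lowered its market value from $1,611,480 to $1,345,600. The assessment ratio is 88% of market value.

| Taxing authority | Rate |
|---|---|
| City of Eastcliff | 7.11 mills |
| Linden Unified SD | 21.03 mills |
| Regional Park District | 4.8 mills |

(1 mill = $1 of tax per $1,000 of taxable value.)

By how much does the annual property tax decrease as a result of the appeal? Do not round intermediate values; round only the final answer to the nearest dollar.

$7,707

Old assessed value = $1,611,480 × 0.88 = $1,418,102.4
New assessed value = $1,345,600 × 0.88 = $1,184,128
Combined rate = 0.00711 + 0.02103 + 0.0048 = 0.03294
Old tax = $1,418,102.4 × 0.03294 = $46,712.293056
New tax = $1,184,128 × 0.03294 = $39,005.17632
Reduction = $46,712.293056 − $39,005.17632 = $7,707.116736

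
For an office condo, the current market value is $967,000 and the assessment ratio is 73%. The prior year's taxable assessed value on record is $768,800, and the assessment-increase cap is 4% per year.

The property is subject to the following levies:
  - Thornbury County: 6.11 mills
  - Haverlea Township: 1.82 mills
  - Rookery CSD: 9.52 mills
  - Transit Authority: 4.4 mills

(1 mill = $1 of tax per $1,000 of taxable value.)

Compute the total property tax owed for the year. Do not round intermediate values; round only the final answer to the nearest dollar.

Uncapped assessed value = $967,000 × 0.73 = $705,910
Cap limit = $768,800 × 1.04 = $799,552
Taxable assessed value = min($705,910, $799,552) = $705,910 (cap does not bind)
Thornbury County: $705,910 × 0.00611 = $4,313.1101
Haverlea Township: $705,910 × 0.00182 = $1,284.7562
Rookery CSD: $705,910 × 0.00952 = $6,720.2632
Transit Authority: $705,910 × 0.0044 = $3,106.004
Total = $15,424.1335

$15,424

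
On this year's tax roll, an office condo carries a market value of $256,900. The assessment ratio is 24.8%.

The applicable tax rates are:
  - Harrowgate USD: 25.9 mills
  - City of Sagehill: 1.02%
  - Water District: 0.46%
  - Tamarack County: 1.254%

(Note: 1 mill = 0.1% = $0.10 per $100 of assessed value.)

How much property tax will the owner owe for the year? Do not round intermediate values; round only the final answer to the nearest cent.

Assessed value = $256,900 × 0.248 = $63,711.2
Harrowgate USD: $63,711.2 × 0.0259 = $1,650.12008
City of Sagehill: $63,711.2 × 0.0102 = $649.85424
Water District: $63,711.2 × 0.0046 = $293.07152
Tamarack County: $63,711.2 × 0.01254 = $798.938448
Total = $3,391.984288

$3,391.98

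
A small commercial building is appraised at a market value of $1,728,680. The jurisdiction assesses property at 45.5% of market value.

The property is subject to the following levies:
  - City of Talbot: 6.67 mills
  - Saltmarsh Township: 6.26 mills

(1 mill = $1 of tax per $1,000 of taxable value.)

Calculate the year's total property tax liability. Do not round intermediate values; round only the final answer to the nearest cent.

$10,170.08

Assessed value = $1,728,680 × 0.455 = $786,549.4
City of Talbot: $786,549.4 × 0.00667 = $5,246.284498
Saltmarsh Township: $786,549.4 × 0.00626 = $4,923.799244
Total = $5,246.284498 + $4,923.799244 = $10,170.083742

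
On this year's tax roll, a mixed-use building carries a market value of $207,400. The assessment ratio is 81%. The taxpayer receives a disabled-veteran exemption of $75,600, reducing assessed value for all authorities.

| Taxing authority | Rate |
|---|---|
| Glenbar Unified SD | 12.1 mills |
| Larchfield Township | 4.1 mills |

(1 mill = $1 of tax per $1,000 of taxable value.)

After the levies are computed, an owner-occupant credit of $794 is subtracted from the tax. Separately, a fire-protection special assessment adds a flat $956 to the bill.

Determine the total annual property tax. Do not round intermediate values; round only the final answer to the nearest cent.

$1,658.78

Assessed value = $207,400 × 0.81 = $167,994
Taxable value = $167,994 − $75,600 = $92,394
Glenbar Unified SD: $92,394 × 0.0121 = $1,117.9674
Larchfield Township: $92,394 × 0.0041 = $378.8154
Levies subtotal = $1,496.7828
After credit = $1,496.7828 − $794 = $702.7828
Total = $702.7828 + $956 = $1,658.7828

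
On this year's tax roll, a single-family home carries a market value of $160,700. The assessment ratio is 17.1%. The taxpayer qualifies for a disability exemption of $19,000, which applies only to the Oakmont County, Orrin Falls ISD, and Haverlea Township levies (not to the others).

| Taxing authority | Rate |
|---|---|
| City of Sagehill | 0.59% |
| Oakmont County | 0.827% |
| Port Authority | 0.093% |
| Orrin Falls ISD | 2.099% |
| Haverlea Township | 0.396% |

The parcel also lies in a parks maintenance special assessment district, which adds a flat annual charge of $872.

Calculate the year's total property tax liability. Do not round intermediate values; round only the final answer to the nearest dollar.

$1,341

Assessed value = $160,700 × 0.171 = $27,479.7
City of Sagehill: $27,479.7 × 0.0059 = $162.13023
Oakmont County: ($27,479.7 − $19,000) × 0.00827 = $8,479.7 × 0.00827 = $70.127119
Port Authority: $27,479.7 × 0.00093 = $25.556121
Orrin Falls ISD: ($27,479.7 − $19,000) × 0.02099 = $8,479.7 × 0.02099 = $177.988903
Haverlea Township: ($27,479.7 − $19,000) × 0.00396 = $8,479.7 × 0.00396 = $33.579612
Levies subtotal = $469.381985
Total = $469.381985 + $872 = $1,341.381985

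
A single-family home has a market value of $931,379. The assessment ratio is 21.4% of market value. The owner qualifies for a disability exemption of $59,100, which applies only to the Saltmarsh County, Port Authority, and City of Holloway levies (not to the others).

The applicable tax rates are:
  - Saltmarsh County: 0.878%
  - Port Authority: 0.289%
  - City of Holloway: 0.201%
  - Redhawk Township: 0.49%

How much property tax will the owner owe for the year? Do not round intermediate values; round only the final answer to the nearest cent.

Assessed value = $931,379 × 0.214 = $199,315.106
Saltmarsh County: ($199,315.106 − $59,100) × 0.00878 = $140,215.106 × 0.00878 = $1,231.08863068
Port Authority: ($199,315.106 − $59,100) × 0.00289 = $140,215.106 × 0.00289 = $405.22165634
City of Holloway: ($199,315.106 − $59,100) × 0.00201 = $140,215.106 × 0.00201 = $281.83236306
Redhawk Township: $199,315.106 × 0.0049 = $976.6440194
Total = $2,894.78666948

$2,894.79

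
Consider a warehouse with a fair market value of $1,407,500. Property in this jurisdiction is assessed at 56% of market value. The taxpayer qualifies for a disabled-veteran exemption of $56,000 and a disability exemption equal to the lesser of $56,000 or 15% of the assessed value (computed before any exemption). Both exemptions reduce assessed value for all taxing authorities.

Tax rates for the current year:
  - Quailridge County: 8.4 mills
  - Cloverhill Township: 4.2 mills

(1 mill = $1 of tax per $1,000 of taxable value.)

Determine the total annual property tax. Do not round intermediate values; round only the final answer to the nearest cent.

Assessed value = $1,407,500 × 0.56 = $788,200
Disability exemption = min($56,000, 15% × $788,200) = min($56,000, $118,230) = $56,000 (dollar cap binds)
Taxable value = $788,200 − $56,000 − $56,000 = $676,200
Quailridge County: $676,200 × 0.0084 = $5,680.08
Cloverhill Township: $676,200 × 0.0042 = $2,840.04
Total = $8,520.12

$8,520.12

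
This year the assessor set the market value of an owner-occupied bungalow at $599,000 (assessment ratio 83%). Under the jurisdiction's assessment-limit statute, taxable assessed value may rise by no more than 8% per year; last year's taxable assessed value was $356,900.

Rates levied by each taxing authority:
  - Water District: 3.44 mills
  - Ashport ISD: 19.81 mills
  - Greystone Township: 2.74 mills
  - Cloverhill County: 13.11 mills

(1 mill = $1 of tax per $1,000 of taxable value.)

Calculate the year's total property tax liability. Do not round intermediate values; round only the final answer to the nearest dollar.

Uncapped assessed value = $599,000 × 0.83 = $497,170
Cap limit = $356,900 × 1.08 = $385,452
Taxable assessed value = min($497,170, $385,452) = $385,452 (cap binds)
Water District: $385,452 × 0.00344 = $1,325.95488
Ashport ISD: $385,452 × 0.01981 = $7,635.80412
Greystone Township: $385,452 × 0.00274 = $1,056.13848
Cloverhill County: $385,452 × 0.01311 = $5,053.27572
Total = $15,071.1732

$15,071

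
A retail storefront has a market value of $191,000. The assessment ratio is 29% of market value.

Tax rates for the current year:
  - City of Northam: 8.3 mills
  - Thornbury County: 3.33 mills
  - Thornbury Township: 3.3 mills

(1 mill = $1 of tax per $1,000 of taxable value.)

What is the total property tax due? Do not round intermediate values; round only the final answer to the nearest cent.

Assessed value = $191,000 × 0.29 = $55,390
City of Northam: $55,390 × 0.0083 = $459.737
Thornbury County: $55,390 × 0.00333 = $184.4487
Thornbury Township: $55,390 × 0.0033 = $182.787
Total = $459.737 + $184.4487 + $182.787 = $826.9727

$826.97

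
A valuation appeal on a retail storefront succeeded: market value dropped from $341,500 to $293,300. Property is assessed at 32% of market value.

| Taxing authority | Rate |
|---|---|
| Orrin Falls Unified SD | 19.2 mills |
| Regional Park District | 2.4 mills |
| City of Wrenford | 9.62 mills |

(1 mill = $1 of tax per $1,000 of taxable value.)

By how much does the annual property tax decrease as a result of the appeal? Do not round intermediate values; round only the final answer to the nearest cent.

Old assessed value = $341,500 × 0.32 = $109,280
New assessed value = $293,300 × 0.32 = $93,856
Combined rate = 0.0192 + 0.0024 + 0.00962 = 0.03122
Old tax = $109,280 × 0.03122 = $3,411.7216
New tax = $93,856 × 0.03122 = $2,930.18432
Reduction = $3,411.7216 − $2,930.18432 = $481.53728

$481.54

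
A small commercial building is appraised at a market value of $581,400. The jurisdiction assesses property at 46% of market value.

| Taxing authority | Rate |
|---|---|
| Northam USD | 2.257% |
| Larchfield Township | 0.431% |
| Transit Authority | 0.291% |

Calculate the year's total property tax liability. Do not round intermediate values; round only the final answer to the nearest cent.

Assessed value = $581,400 × 0.46 = $267,444
Northam USD: $267,444 × 0.02257 = $6,036.21108
Larchfield Township: $267,444 × 0.00431 = $1,152.68364
Transit Authority: $267,444 × 0.00291 = $778.26204
Total = $6,036.21108 + $1,152.68364 + $778.26204 = $7,967.15676

$7,967.16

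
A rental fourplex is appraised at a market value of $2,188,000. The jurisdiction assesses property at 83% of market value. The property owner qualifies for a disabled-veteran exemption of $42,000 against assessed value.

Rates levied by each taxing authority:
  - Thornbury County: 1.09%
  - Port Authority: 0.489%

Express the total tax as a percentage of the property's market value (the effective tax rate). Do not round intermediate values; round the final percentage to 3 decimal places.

Assessed value = $2,188,000 × 0.83 = $1,816,040
Taxable value = $1,816,040 − $42,000 = $1,774,040
Thornbury County: $1,774,040 × 0.0109 = $19,337.036
Port Authority: $1,774,040 × 0.00489 = $8,675.0556
Total tax = $28,012.0916
Effective rate = $28,012.0916 ÷ $2,188,000 = 1.280% of market value

1.280%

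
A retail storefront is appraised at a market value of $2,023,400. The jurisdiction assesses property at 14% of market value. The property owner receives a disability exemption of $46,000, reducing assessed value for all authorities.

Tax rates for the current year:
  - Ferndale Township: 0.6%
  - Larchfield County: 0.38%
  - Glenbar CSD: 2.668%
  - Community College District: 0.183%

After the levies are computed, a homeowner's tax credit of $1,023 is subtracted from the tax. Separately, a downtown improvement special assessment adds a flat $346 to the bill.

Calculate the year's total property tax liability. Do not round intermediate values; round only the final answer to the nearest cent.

$8,413.04

Assessed value = $2,023,400 × 0.14 = $283,276
Taxable value = $283,276 − $46,000 = $237,276
Ferndale Township: $237,276 × 0.006 = $1,423.656
Larchfield County: $237,276 × 0.0038 = $901.6488
Glenbar CSD: $237,276 × 0.02668 = $6,330.52368
Community College District: $237,276 × 0.00183 = $434.21508
Levies subtotal = $9,090.04356
After credit = $9,090.04356 − $1,023 = $8,067.04356
Total = $8,067.04356 + $346 = $8,413.04356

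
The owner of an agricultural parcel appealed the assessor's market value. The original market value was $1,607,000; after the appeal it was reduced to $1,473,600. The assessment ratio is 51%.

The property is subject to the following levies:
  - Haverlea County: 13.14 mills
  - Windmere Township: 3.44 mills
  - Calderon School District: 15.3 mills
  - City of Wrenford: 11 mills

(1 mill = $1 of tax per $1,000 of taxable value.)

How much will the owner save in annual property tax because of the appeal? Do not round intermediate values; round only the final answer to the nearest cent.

$2,917.30

Old assessed value = $1,607,000 × 0.51 = $819,570
New assessed value = $1,473,600 × 0.51 = $751,536
Combined rate = 0.01314 + 0.00344 + 0.0153 + 0.011 = 0.04288
Old tax = $819,570 × 0.04288 = $35,143.1616
New tax = $751,536 × 0.04288 = $32,225.86368
Reduction = $35,143.1616 − $32,225.86368 = $2,917.29792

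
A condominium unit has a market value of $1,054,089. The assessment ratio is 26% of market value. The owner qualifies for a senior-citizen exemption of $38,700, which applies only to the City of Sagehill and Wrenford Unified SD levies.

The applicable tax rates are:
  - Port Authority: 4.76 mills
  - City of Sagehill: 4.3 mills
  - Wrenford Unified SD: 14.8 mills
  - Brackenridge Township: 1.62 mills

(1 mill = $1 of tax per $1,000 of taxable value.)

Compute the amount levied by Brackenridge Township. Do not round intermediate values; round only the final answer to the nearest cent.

$443.98

Assessed value = $1,054,089 × 0.26 = $274,063.14
Brackenridge Township taxable value = $274,063.14 (exemption does not apply)
Brackenridge Township levy = $274,063.14 × 0.00162 = $443.9822868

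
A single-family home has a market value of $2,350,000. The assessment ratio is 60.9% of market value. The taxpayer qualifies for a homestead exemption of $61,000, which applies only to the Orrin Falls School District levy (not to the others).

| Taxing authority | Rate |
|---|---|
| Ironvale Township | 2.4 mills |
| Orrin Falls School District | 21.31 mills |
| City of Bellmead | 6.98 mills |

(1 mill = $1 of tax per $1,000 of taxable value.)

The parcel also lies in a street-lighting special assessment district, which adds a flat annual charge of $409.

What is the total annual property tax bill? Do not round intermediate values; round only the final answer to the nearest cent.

$43,031.08

Assessed value = $2,350,000 × 0.609 = $1,431,150
Ironvale Township: $1,431,150 × 0.0024 = $3,434.76
Orrin Falls School District: ($1,431,150 − $61,000) × 0.02131 = $1,370,150 × 0.02131 = $29,197.8965
City of Bellmead: $1,431,150 × 0.00698 = $9,989.427
Levies subtotal = $42,622.0835
Total = $42,622.0835 + $409 = $43,031.0835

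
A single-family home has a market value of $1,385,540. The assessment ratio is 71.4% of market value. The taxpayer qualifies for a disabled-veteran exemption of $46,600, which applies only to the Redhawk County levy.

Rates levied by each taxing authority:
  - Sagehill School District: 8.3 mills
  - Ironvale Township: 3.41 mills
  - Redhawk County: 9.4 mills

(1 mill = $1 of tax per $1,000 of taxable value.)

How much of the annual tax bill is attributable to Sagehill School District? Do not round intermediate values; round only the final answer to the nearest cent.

Assessed value = $1,385,540 × 0.714 = $989,275.56
Sagehill School District taxable value = $989,275.56 (exemption does not apply)
Sagehill School District levy = $989,275.56 × 0.0083 = $8,210.987148

$8,210.99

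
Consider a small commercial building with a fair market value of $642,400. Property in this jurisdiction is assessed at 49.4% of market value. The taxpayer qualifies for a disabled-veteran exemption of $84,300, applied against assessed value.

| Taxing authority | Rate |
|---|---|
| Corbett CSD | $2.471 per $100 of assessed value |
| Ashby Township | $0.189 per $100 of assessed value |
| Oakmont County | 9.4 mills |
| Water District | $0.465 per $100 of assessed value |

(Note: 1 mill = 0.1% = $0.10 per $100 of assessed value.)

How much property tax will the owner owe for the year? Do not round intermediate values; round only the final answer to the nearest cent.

$9,473.30

Assessed value = $642,400 × 0.494 = $317,345.6
Taxable value = $317,345.6 − $84,300 = $233,045.6
Corbett CSD: $233,045.6 × 0.02471 = $5,758.556776
Ashby Township: $233,045.6 × 0.00189 = $440.456184
Oakmont County: $233,045.6 × 0.0094 = $2,190.62864
Water District: $233,045.6 × 0.00465 = $1,083.66204
Total = $9,473.30364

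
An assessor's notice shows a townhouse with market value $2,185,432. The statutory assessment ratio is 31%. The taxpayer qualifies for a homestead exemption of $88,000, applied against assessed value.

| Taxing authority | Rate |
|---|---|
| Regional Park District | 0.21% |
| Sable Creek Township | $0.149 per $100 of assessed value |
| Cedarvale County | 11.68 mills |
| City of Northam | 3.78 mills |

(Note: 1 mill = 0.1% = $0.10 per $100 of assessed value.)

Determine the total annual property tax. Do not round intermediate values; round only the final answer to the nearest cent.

$11,229.67

Assessed value = $2,185,432 × 0.31 = $677,483.92
Taxable value = $677,483.92 − $88,000 = $589,483.92
Regional Park District: $589,483.92 × 0.0021 = $1,237.916232
Sable Creek Township: $589,483.92 × 0.00149 = $878.3310408
Cedarvale County: $589,483.92 × 0.01168 = $6,885.1721856
City of Northam: $589,483.92 × 0.00378 = $2,228.2492176
Total = $11,229.668676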